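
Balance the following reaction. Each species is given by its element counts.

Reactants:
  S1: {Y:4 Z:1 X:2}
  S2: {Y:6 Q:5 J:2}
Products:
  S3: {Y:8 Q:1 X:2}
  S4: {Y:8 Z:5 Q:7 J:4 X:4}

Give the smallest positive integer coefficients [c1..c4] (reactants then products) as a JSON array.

Coefficients: [5, 2, 3, 1]

Y: 5·4+2·6 = 32 | 3·8+1·8 = 32
Z: 5·1+2·0 = 5 | 3·0+1·5 = 5
Q: 5·0+2·5 = 10 | 3·1+1·7 = 10
J: 5·0+2·2 = 4 | 3·0+1·4 = 4
X: 5·2+2·0 = 10 | 3·2+1·4 = 10
gcd(5,2,3,1) = 1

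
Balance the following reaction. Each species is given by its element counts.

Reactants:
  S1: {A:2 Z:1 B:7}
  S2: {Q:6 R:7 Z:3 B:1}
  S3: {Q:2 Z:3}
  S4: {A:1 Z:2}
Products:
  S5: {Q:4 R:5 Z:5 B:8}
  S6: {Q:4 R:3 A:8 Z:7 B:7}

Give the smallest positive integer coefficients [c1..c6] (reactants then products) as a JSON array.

Q: 5·0+3·6+1·2+6·0 = 20 | 3·4+2·4 = 20
R: 5·0+3·7+1·0+6·0 = 21 | 3·5+2·3 = 21
A: 5·2+3·0+1·0+6·1 = 16 | 3·0+2·8 = 16
Z: 5·1+3·3+1·3+6·2 = 29 | 3·5+2·7 = 29
B: 5·7+3·1+1·0+6·0 = 38 | 3·8+2·7 = 38
gcd(5,3,1,6,3,2) = 1

Coefficients: [5, 3, 1, 6, 3, 2]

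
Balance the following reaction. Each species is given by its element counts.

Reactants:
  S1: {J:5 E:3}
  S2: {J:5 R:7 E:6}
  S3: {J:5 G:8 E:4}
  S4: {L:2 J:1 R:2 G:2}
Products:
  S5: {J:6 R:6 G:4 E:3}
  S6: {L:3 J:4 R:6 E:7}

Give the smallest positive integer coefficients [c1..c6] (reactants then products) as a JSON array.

L: 1·0+6·0+1·0+6·2 = 12 | 5·0+4·3 = 12
J: 1·5+6·5+1·5+6·1 = 46 | 5·6+4·4 = 46
R: 1·0+6·7+1·0+6·2 = 54 | 5·6+4·6 = 54
G: 1·0+6·0+1·8+6·2 = 20 | 5·4+4·0 = 20
E: 1·3+6·6+1·4+6·0 = 43 | 5·3+4·7 = 43
gcd(1,6,1,6,5,4) = 1

Coefficients: [1, 6, 1, 6, 5, 4]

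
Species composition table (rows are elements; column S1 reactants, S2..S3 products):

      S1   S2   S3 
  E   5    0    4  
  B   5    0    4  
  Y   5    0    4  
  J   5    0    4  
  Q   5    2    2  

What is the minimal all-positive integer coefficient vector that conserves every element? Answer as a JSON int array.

Coefficients: [4, 5, 5]

E: 4·5 = 20 | 5·0+5·4 = 20
B: 4·5 = 20 | 5·0+5·4 = 20
Y: 4·5 = 20 | 5·0+5·4 = 20
J: 4·5 = 20 | 5·0+5·4 = 20
Q: 4·5 = 20 | 5·2+5·2 = 20
gcd(4,5,5) = 1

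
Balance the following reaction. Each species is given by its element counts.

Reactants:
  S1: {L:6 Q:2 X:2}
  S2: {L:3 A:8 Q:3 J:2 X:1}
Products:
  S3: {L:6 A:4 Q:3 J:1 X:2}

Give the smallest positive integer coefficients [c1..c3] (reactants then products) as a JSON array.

Coefficients: [3, 2, 4]

L: 3·6+2·3 = 24 | 4·6 = 24
A: 3·0+2·8 = 16 | 4·4 = 16
Q: 3·2+2·3 = 12 | 4·3 = 12
J: 3·0+2·2 = 4 | 4·1 = 4
X: 3·2+2·1 = 8 | 4·2 = 8
gcd(3,2,4) = 1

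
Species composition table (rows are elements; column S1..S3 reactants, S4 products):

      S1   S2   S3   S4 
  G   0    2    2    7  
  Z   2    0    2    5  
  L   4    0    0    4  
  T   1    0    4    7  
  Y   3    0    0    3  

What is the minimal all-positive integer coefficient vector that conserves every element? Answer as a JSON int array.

G: 2·0+4·2+3·2 = 14 | 2·7 = 14
Z: 2·2+4·0+3·2 = 10 | 2·5 = 10
L: 2·4+4·0+3·0 = 8 | 2·4 = 8
T: 2·1+4·0+3·4 = 14 | 2·7 = 14
Y: 2·3+4·0+3·0 = 6 | 2·3 = 6
gcd(2,4,3,2) = 1

Coefficients: [2, 4, 3, 2]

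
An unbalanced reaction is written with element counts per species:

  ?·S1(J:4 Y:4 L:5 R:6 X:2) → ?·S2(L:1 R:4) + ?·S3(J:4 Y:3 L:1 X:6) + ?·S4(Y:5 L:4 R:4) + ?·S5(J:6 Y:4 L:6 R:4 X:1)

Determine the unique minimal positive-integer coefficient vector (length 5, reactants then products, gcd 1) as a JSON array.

Coefficients: [4, 3, 1, 1, 2]

J: 4·4 = 16 | 3·0+1·4+1·0+2·6 = 16
Y: 4·4 = 16 | 3·0+1·3+1·5+2·4 = 16
L: 4·5 = 20 | 3·1+1·1+1·4+2·6 = 20
R: 4·6 = 24 | 3·4+1·0+1·4+2·4 = 24
X: 4·2 = 8 | 3·0+1·6+1·0+2·1 = 8
gcd(4,3,1,1,2) = 1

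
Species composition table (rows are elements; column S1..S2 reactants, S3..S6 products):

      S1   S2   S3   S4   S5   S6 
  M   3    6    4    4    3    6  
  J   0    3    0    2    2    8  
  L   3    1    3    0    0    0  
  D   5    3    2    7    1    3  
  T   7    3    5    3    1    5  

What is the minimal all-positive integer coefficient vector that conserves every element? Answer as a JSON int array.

M: 4·3+6·6 = 48 | 6·4+3·4+2·3+1·6 = 48
J: 4·0+6·3 = 18 | 6·0+3·2+2·2+1·8 = 18
L: 4·3+6·1 = 18 | 6·3+3·0+2·0+1·0 = 18
D: 4·5+6·3 = 38 | 6·2+3·7+2·1+1·3 = 38
T: 4·7+6·3 = 46 | 6·5+3·3+2·1+1·5 = 46
gcd(4,6,6,3,2,1) = 1

Coefficients: [4, 6, 6, 3, 2, 1]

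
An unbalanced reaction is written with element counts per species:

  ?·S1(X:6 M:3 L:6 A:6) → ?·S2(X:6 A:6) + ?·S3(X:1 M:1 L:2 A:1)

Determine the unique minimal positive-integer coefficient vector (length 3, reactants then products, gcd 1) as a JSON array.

Coefficients: [2, 1, 6]

X: 2·6 = 12 | 1·6+6·1 = 12
M: 2·3 = 6 | 1·0+6·1 = 6
L: 2·6 = 12 | 1·0+6·2 = 12
A: 2·6 = 12 | 1·6+6·1 = 12
gcd(2,1,6) = 1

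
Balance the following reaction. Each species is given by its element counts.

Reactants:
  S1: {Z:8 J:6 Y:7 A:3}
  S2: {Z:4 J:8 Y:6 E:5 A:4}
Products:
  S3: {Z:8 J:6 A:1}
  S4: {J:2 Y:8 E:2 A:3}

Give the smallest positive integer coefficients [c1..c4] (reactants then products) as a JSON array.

Coefficients: [4, 2, 5, 5]

Z: 4·8+2·4 = 40 | 5·8+5·0 = 40
J: 4·6+2·8 = 40 | 5·6+5·2 = 40
Y: 4·7+2·6 = 40 | 5·0+5·8 = 40
E: 4·0+2·5 = 10 | 5·0+5·2 = 10
A: 4·3+2·4 = 20 | 5·1+5·3 = 20
gcd(4,2,5,5) = 1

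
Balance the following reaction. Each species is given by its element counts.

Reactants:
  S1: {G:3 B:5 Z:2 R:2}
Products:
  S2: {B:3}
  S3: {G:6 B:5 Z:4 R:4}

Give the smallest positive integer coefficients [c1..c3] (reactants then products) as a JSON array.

Coefficients: [6, 5, 3]

G: 6·3 = 18 | 5·0+3·6 = 18
B: 6·5 = 30 | 5·3+3·5 = 30
Z: 6·2 = 12 | 5·0+3·4 = 12
R: 6·2 = 12 | 5·0+3·4 = 12
gcd(6,5,3) = 1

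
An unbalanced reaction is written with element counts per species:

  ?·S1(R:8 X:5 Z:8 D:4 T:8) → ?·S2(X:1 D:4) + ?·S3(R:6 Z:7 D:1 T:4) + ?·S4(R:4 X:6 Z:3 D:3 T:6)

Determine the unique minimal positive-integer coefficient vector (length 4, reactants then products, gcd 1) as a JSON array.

Coefficients: [5, 1, 4, 4]

R: 5·8 = 40 | 1·0+4·6+4·4 = 40
X: 5·5 = 25 | 1·1+4·0+4·6 = 25
Z: 5·8 = 40 | 1·0+4·7+4·3 = 40
D: 5·4 = 20 | 1·4+4·1+4·3 = 20
T: 5·8 = 40 | 1·0+4·4+4·6 = 40
gcd(5,1,4,4) = 1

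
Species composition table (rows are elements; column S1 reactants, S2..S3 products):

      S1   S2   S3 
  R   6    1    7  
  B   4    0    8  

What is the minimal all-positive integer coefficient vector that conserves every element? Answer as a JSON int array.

R: 2·6 = 12 | 5·1+1·7 = 12
B: 2·4 = 8 | 5·0+1·8 = 8
gcd(2,5,1) = 1

Coefficients: [2, 5, 1]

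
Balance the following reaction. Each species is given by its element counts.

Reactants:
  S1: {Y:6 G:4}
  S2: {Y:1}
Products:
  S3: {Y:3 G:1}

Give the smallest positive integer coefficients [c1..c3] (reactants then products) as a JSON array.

Coefficients: [1, 6, 4]

Y: 1·6+6·1 = 12 | 4·3 = 12
G: 1·4+6·0 = 4 | 4·1 = 4
gcd(1,6,4) = 1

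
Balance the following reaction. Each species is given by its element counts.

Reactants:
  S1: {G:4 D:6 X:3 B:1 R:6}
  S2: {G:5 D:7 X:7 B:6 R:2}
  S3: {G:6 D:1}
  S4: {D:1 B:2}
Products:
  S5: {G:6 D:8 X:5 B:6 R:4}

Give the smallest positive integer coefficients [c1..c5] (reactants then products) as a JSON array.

G: 2·4+2·5+1·6+5·0 = 24 | 4·6 = 24
D: 2·6+2·7+1·1+5·1 = 32 | 4·8 = 32
X: 2·3+2·7+1·0+5·0 = 20 | 4·5 = 20
B: 2·1+2·6+1·0+5·2 = 24 | 4·6 = 24
R: 2·6+2·2+1·0+5·0 = 16 | 4·4 = 16
gcd(2,2,1,5,4) = 1

Coefficients: [2, 2, 1, 5, 4]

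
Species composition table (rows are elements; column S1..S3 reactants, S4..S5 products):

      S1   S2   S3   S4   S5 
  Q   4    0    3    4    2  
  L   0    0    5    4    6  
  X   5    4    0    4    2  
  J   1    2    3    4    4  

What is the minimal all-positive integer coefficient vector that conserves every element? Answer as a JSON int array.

Q: 2·4+4·0+6·3 = 26 | 6·4+1·2 = 26
L: 2·0+4·0+6·5 = 30 | 6·4+1·6 = 30
X: 2·5+4·4+6·0 = 26 | 6·4+1·2 = 26
J: 2·1+4·2+6·3 = 28 | 6·4+1·4 = 28
gcd(2,4,6,6,1) = 1

Coefficients: [2, 4, 6, 6, 1]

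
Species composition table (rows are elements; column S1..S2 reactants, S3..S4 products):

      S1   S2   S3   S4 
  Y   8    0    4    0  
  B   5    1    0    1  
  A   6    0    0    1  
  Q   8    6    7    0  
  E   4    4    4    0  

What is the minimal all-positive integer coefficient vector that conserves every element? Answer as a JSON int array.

Coefficients: [1, 1, 2, 6]

Y: 1·8+1·0 = 8 | 2·4+6·0 = 8
B: 1·5+1·1 = 6 | 2·0+6·1 = 6
A: 1·6+1·0 = 6 | 2·0+6·1 = 6
Q: 1·8+1·6 = 14 | 2·7+6·0 = 14
E: 1·4+1·4 = 8 | 2·4+6·0 = 8
gcd(1,1,2,6) = 1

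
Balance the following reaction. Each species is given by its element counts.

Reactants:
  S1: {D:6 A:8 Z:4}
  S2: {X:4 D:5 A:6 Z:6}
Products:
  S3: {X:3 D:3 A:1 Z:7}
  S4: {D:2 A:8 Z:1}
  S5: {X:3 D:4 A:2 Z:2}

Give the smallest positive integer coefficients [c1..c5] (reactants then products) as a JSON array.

X: 1·0+6·4 = 24 | 4·3+4·0+4·3 = 24
D: 1·6+6·5 = 36 | 4·3+4·2+4·4 = 36
A: 1·8+6·6 = 44 | 4·1+4·8+4·2 = 44
Z: 1·4+6·6 = 40 | 4·7+4·1+4·2 = 40
gcd(1,6,4,4,4) = 1

Coefficients: [1, 6, 4, 4, 4]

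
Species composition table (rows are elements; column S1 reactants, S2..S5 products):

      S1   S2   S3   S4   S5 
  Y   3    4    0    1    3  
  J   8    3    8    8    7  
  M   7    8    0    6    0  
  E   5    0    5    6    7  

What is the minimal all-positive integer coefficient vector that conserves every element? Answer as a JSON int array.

Y: 6·3 = 18 | 3·4+1·0+3·1+1·3 = 18
J: 6·8 = 48 | 3·3+1·8+3·8+1·7 = 48
M: 6·7 = 42 | 3·8+1·0+3·6+1·0 = 42
E: 6·5 = 30 | 3·0+1·5+3·6+1·7 = 30
gcd(6,3,1,3,1) = 1

Coefficients: [6, 3, 1, 3, 1]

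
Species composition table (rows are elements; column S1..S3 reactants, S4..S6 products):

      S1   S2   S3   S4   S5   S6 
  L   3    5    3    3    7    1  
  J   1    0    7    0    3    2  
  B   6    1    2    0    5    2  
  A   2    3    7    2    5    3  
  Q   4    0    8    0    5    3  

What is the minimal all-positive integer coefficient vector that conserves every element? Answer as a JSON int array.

L: 4·3+5·5+3·3 = 46 | 2·3+5·7+5·1 = 46
J: 4·1+5·0+3·7 = 25 | 2·0+5·3+5·2 = 25
B: 4·6+5·1+3·2 = 35 | 2·0+5·5+5·2 = 35
A: 4·2+5·3+3·7 = 44 | 2·2+5·5+5·3 = 44
Q: 4·4+5·0+3·8 = 40 | 2·0+5·5+5·3 = 40
gcd(4,5,3,2,5,5) = 1

Coefficients: [4, 5, 3, 2, 5, 5]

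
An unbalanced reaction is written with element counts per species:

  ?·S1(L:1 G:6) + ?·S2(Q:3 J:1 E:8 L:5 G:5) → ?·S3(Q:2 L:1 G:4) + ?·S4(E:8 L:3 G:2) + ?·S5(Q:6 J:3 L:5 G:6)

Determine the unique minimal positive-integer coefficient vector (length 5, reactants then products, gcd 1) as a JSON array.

Q: 1·0+6·3 = 18 | 3·2+6·0+2·6 = 18
J: 1·0+6·1 = 6 | 3·0+6·0+2·3 = 6
E: 1·0+6·8 = 48 | 3·0+6·8+2·0 = 48
L: 1·1+6·5 = 31 | 3·1+6·3+2·5 = 31
G: 1·6+6·5 = 36 | 3·4+6·2+2·6 = 36
gcd(1,6,3,6,2) = 1

Coefficients: [1, 6, 3, 6, 2]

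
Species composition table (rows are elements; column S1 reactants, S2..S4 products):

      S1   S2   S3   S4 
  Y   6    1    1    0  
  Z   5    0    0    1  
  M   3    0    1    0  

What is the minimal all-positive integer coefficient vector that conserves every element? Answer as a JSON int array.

Y: 1·6 = 6 | 3·1+3·1+5·0 = 6
Z: 1·5 = 5 | 3·0+3·0+5·1 = 5
M: 1·3 = 3 | 3·0+3·1+5·0 = 3
gcd(1,3,3,5) = 1

Coefficients: [1, 3, 3, 5]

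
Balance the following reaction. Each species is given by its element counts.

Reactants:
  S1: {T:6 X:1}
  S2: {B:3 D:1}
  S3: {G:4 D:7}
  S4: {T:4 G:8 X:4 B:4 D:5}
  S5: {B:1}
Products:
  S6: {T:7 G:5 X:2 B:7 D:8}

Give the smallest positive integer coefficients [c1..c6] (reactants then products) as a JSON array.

T: 4·6+6·0+3·0+1·4+6·0 = 28 | 4·7 = 28
G: 4·0+6·0+3·4+1·8+6·0 = 20 | 4·5 = 20
X: 4·1+6·0+3·0+1·4+6·0 = 8 | 4·2 = 8
B: 4·0+6·3+3·0+1·4+6·1 = 28 | 4·7 = 28
D: 4·0+6·1+3·7+1·5+6·0 = 32 | 4·8 = 32
gcd(4,6,3,1,6,4) = 1

Coefficients: [4, 6, 3, 1, 6, 4]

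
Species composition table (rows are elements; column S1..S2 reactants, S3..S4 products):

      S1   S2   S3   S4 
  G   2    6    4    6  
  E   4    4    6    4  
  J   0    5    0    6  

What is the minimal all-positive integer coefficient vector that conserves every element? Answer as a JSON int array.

G: 5·2+6·6 = 46 | 4·4+5·6 = 46
E: 5·4+6·4 = 44 | 4·6+5·4 = 44
J: 5·0+6·5 = 30 | 4·0+5·6 = 30
gcd(5,6,4,5) = 1

Coefficients: [5, 6, 4, 5]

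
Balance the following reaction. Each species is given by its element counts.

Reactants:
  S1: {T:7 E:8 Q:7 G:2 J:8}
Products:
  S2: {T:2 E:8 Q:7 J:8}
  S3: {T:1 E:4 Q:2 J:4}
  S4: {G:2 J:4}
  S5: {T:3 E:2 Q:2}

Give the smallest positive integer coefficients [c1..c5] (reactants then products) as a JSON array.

T: 3·7 = 21 | 1·2+1·1+3·0+6·3 = 21
E: 3·8 = 24 | 1·8+1·4+3·0+6·2 = 24
Q: 3·7 = 21 | 1·7+1·2+3·0+6·2 = 21
G: 3·2 = 6 | 1·0+1·0+3·2+6·0 = 6
J: 3·8 = 24 | 1·8+1·4+3·4+6·0 = 24
gcd(3,1,1,3,6) = 1

Coefficients: [3, 1, 1, 3, 6]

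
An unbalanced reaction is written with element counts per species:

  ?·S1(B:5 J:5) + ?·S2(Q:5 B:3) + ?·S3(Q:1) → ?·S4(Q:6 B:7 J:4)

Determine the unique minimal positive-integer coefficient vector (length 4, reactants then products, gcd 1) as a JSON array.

Coefficients: [4, 5, 5, 5]

Q: 4·0+5·5+5·1 = 30 | 5·6 = 30
B: 4·5+5·3+5·0 = 35 | 5·7 = 35
J: 4·5+5·0+5·0 = 20 | 5·4 = 20
gcd(4,5,5,5) = 1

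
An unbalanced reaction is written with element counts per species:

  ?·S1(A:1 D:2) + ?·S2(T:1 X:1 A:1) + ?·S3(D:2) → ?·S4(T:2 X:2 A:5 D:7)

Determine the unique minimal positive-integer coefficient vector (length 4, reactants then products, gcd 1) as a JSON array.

T: 6·0+4·1+1·0 = 4 | 2·2 = 4
X: 6·0+4·1+1·0 = 4 | 2·2 = 4
A: 6·1+4·1+1·0 = 10 | 2·5 = 10
D: 6·2+4·0+1·2 = 14 | 2·7 = 14
gcd(6,4,1,2) = 1

Coefficients: [6, 4, 1, 2]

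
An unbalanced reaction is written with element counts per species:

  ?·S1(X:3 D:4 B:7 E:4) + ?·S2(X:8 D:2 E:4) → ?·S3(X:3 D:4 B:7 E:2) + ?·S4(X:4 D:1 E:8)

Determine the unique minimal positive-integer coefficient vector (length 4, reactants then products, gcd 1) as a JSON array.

Coefficients: [6, 1, 6, 2]

X: 6·3+1·8 = 26 | 6·3+2·4 = 26
D: 6·4+1·2 = 26 | 6·4+2·1 = 26
B: 6·7+1·0 = 42 | 6·7+2·0 = 42
E: 6·4+1·4 = 28 | 6·2+2·8 = 28
gcd(6,1,6,2) = 1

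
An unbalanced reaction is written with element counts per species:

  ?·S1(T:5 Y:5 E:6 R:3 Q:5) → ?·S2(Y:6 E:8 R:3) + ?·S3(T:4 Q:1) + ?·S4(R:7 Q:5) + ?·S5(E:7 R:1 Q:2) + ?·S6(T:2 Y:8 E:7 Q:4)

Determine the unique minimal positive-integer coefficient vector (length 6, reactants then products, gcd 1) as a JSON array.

T: 6·5 = 30 | 1·0+6·4+2·0+1·0+3·2 = 30
Y: 6·5 = 30 | 1·6+6·0+2·0+1·0+3·8 = 30
E: 6·6 = 36 | 1·8+6·0+2·0+1·7+3·7 = 36
R: 6·3 = 18 | 1·3+6·0+2·7+1·1+3·0 = 18
Q: 6·5 = 30 | 1·0+6·1+2·5+1·2+3·4 = 30
gcd(6,1,6,2,1,3) = 1

Coefficients: [6, 1, 6, 2, 1, 3]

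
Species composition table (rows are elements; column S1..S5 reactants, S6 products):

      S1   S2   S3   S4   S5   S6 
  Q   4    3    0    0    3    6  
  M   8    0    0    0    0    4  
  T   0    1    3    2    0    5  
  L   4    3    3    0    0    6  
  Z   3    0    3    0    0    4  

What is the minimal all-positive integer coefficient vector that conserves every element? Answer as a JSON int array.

Coefficients: [3, 3, 5, 6, 5, 6]

Q: 3·4+3·3+5·0+6·0+5·3 = 36 | 6·6 = 36
M: 3·8+3·0+5·0+6·0+5·0 = 24 | 6·4 = 24
T: 3·0+3·1+5·3+6·2+5·0 = 30 | 6·5 = 30
L: 3·4+3·3+5·3+6·0+5·0 = 36 | 6·6 = 36
Z: 3·3+3·0+5·3+6·0+5·0 = 24 | 6·4 = 24
gcd(3,3,5,6,5,6) = 1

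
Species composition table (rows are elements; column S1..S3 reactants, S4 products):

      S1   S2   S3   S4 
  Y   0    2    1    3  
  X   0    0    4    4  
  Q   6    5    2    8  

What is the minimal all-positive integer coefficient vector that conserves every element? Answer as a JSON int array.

Y: 1·0+6·2+6·1 = 18 | 6·3 = 18
X: 1·0+6·0+6·4 = 24 | 6·4 = 24
Q: 1·6+6·5+6·2 = 48 | 6·8 = 48
gcd(1,6,6,6) = 1

Coefficients: [1, 6, 6, 6]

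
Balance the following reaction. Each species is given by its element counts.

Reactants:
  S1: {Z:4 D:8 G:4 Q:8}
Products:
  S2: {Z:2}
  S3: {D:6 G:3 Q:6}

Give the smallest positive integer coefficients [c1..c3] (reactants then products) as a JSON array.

Z: 3·4 = 12 | 6·2+4·0 = 12
D: 3·8 = 24 | 6·0+4·6 = 24
G: 3·4 = 12 | 6·0+4·3 = 12
Q: 3·8 = 24 | 6·0+4·6 = 24
gcd(3,6,4) = 1

Coefficients: [3, 6, 4]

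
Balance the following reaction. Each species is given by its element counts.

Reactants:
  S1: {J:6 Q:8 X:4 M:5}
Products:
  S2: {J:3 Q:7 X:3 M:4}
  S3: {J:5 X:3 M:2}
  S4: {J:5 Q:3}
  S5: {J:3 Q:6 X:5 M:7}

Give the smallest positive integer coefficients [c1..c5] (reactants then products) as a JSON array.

J: 5·6 = 30 | 4·3+1·5+2·5+1·3 = 30
Q: 5·8 = 40 | 4·7+1·0+2·3+1·6 = 40
X: 5·4 = 20 | 4·3+1·3+2·0+1·5 = 20
M: 5·5 = 25 | 4·4+1·2+2·0+1·7 = 25
gcd(5,4,1,2,1) = 1

Coefficients: [5, 4, 1, 2, 1]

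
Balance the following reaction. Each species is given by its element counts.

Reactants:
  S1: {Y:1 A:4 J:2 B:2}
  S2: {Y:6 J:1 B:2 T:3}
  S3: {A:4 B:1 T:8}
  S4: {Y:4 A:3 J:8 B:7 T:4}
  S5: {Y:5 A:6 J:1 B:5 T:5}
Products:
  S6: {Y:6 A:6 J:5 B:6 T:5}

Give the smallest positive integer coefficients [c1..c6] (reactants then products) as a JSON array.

Y: 5·1+3·6+1·0+2·4+1·5 = 36 | 6·6 = 36
A: 5·4+3·0+1·4+2·3+1·6 = 36 | 6·6 = 36
J: 5·2+3·1+1·0+2·8+1·1 = 30 | 6·5 = 30
B: 5·2+3·2+1·1+2·7+1·5 = 36 | 6·6 = 36
T: 5·0+3·3+1·8+2·4+1·5 = 30 | 6·5 = 30
gcd(5,3,1,2,1,6) = 1

Coefficients: [5, 3, 1, 2, 1, 6]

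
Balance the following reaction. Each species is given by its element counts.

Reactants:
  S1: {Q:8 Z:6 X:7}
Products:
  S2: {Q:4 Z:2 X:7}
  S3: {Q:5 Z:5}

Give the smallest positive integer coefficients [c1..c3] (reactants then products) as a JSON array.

Q: 5·8 = 40 | 5·4+4·5 = 40
Z: 5·6 = 30 | 5·2+4·5 = 30
X: 5·7 = 35 | 5·7+4·0 = 35
gcd(5,5,4) = 1

Coefficients: [5, 5, 4]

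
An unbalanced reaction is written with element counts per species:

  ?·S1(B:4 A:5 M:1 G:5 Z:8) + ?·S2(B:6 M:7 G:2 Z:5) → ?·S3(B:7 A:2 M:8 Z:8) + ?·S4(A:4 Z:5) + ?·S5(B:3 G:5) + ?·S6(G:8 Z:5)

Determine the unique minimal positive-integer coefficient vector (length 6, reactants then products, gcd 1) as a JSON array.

B: 4·4+4·6 = 40 | 4·7+3·0+4·3+1·0 = 40
A: 4·5+4·0 = 20 | 4·2+3·4+4·0+1·0 = 20
M: 4·1+4·7 = 32 | 4·8+3·0+4·0+1·0 = 32
G: 4·5+4·2 = 28 | 4·0+3·0+4·5+1·8 = 28
Z: 4·8+4·5 = 52 | 4·8+3·5+4·0+1·5 = 52
gcd(4,4,4,3,4,1) = 1

Coefficients: [4, 4, 4, 3, 4, 1]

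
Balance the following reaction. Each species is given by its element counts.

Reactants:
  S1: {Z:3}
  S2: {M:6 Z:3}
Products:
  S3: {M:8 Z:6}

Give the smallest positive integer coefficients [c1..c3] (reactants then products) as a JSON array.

Coefficients: [2, 4, 3]

M: 2·0+4·6 = 24 | 3·8 = 24
Z: 2·3+4·3 = 18 | 3·6 = 18
gcd(2,4,3) = 1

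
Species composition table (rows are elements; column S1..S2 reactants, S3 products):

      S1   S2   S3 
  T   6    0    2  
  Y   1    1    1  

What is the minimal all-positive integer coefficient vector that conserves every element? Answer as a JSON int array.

Coefficients: [1, 2, 3]

T: 1·6+2·0 = 6 | 3·2 = 6
Y: 1·1+2·1 = 3 | 3·1 = 3
gcd(1,2,3) = 1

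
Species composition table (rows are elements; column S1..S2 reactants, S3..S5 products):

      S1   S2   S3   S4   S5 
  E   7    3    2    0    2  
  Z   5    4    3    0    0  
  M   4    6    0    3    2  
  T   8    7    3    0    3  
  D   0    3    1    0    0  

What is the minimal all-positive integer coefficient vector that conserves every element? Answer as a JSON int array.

Coefficients: [1, 1, 3, 2, 2]

E: 1·7+1·3 = 10 | 3·2+2·0+2·2 = 10
Z: 1·5+1·4 = 9 | 3·3+2·0+2·0 = 9
M: 1·4+1·6 = 10 | 3·0+2·3+2·2 = 10
T: 1·8+1·7 = 15 | 3·3+2·0+2·3 = 15
D: 1·0+1·3 = 3 | 3·1+2·0+2·0 = 3
gcd(1,1,3,2,2) = 1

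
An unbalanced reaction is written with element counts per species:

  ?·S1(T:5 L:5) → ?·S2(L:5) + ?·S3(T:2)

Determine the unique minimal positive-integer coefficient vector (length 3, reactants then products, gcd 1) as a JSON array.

Coefficients: [2, 2, 5]

T: 2·5 = 10 | 2·0+5·2 = 10
L: 2·5 = 10 | 2·5+5·0 = 10
gcd(2,2,5) = 1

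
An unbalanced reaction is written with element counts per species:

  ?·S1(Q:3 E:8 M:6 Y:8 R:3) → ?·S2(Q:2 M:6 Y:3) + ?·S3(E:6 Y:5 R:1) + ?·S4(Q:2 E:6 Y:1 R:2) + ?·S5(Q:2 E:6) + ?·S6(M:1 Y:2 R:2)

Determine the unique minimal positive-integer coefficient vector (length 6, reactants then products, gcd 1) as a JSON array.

Coefficients: [6, 5, 4, 1, 3, 6]

Q: 6·3 = 18 | 5·2+4·0+1·2+3·2+6·0 = 18
E: 6·8 = 48 | 5·0+4·6+1·6+3·6+6·0 = 48
M: 6·6 = 36 | 5·6+4·0+1·0+3·0+6·1 = 36
Y: 6·8 = 48 | 5·3+4·5+1·1+3·0+6·2 = 48
R: 6·3 = 18 | 5·0+4·1+1·2+3·0+6·2 = 18
gcd(6,5,4,1,3,6) = 1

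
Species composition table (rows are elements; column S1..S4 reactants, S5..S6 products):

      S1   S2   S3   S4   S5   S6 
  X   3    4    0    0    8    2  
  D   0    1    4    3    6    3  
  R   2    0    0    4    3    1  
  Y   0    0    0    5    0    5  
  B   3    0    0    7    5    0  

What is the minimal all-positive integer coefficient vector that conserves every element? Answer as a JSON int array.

X: 6·3+6·4+6·0+1·0 = 42 | 5·8+1·2 = 42
D: 6·0+6·1+6·4+1·3 = 33 | 5·6+1·3 = 33
R: 6·2+6·0+6·0+1·4 = 16 | 5·3+1·1 = 16
Y: 6·0+6·0+6·0+1·5 = 5 | 5·0+1·5 = 5
B: 6·3+6·0+6·0+1·7 = 25 | 5·5+1·0 = 25
gcd(6,6,6,1,5,1) = 1

Coefficients: [6, 6, 6, 1, 5, 1]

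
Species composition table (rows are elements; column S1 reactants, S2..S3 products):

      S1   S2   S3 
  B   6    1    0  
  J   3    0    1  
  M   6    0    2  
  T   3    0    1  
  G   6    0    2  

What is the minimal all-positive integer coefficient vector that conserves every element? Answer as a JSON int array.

B: 1·6 = 6 | 6·1+3·0 = 6
J: 1·3 = 3 | 6·0+3·1 = 3
M: 1·6 = 6 | 6·0+3·2 = 6
T: 1·3 = 3 | 6·0+3·1 = 3
G: 1·6 = 6 | 6·0+3·2 = 6
gcd(1,6,3) = 1

Coefficients: [1, 6, 3]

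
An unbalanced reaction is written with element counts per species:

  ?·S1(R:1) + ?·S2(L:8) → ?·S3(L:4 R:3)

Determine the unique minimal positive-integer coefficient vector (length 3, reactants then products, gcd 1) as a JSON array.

L: 6·0+1·8 = 8 | 2·4 = 8
R: 6·1+1·0 = 6 | 2·3 = 6
gcd(6,1,2) = 1

Coefficients: [6, 1, 2]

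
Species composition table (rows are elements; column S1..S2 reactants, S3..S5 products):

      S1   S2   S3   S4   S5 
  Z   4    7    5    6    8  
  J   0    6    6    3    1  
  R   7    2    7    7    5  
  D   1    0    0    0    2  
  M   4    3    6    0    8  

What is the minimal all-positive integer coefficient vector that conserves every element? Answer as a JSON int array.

Z: 6·4+4·7 = 52 | 2·5+3·6+3·8 = 52
J: 6·0+4·6 = 24 | 2·6+3·3+3·1 = 24
R: 6·7+4·2 = 50 | 2·7+3·7+3·5 = 50
D: 6·1+4·0 = 6 | 2·0+3·0+3·2 = 6
M: 6·4+4·3 = 36 | 2·6+3·0+3·8 = 36
gcd(6,4,2,3,3) = 1

Coefficients: [6, 4, 2, 3, 3]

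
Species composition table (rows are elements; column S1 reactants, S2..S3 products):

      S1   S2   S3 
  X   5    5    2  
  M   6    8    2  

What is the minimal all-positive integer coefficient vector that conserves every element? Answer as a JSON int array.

X: 3·5 = 15 | 1·5+5·2 = 15
M: 3·6 = 18 | 1·8+5·2 = 18
gcd(3,1,5) = 1

Coefficients: [3, 1, 5]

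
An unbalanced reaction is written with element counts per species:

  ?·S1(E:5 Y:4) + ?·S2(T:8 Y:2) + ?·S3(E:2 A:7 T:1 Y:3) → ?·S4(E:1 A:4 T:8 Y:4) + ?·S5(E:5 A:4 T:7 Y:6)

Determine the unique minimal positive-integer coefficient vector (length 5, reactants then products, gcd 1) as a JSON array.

Coefficients: [3, 6, 4, 3, 4]

E: 3·5+6·0+4·2 = 23 | 3·1+4·5 = 23
A: 3·0+6·0+4·7 = 28 | 3·4+4·4 = 28
T: 3·0+6·8+4·1 = 52 | 3·8+4·7 = 52
Y: 3·4+6·2+4·3 = 36 | 3·4+4·6 = 36
gcd(3,6,4,3,4) = 1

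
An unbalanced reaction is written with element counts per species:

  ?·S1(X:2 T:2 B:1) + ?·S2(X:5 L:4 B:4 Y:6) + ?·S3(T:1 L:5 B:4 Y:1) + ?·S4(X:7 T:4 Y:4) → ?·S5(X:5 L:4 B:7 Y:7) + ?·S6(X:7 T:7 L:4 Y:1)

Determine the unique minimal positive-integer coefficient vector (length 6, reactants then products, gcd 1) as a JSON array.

Coefficients: [6, 5, 4, 3, 6, 4]

X: 6·2+5·5+4·0+3·7 = 58 | 6·5+4·7 = 58
T: 6·2+5·0+4·1+3·4 = 28 | 6·0+4·7 = 28
L: 6·0+5·4+4·5+3·0 = 40 | 6·4+4·4 = 40
B: 6·1+5·4+4·4+3·0 = 42 | 6·7+4·0 = 42
Y: 6·0+5·6+4·1+3·4 = 46 | 6·7+4·1 = 46
gcd(6,5,4,3,6,4) = 1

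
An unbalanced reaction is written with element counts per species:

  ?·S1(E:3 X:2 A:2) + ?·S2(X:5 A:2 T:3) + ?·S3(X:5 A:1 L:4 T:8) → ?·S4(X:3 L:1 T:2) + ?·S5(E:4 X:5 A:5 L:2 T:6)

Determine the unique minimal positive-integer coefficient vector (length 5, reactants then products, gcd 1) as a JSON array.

E: 4·3+2·0+3·0 = 12 | 6·0+3·4 = 12
X: 4·2+2·5+3·5 = 33 | 6·3+3·5 = 33
A: 4·2+2·2+3·1 = 15 | 6·0+3·5 = 15
L: 4·0+2·0+3·4 = 12 | 6·1+3·2 = 12
T: 4·0+2·3+3·8 = 30 | 6·2+3·6 = 30
gcd(4,2,3,6,3) = 1

Coefficients: [4, 2, 3, 6, 3]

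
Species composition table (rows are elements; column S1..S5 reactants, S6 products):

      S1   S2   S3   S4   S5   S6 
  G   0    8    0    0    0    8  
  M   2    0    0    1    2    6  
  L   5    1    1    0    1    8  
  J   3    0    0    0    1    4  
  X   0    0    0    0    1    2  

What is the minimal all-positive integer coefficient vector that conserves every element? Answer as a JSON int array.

Coefficients: [2, 3, 5, 2, 6, 3]

G: 2·0+3·8+5·0+2·0+6·0 = 24 | 3·8 = 24
M: 2·2+3·0+5·0+2·1+6·2 = 18 | 3·6 = 18
L: 2·5+3·1+5·1+2·0+6·1 = 24 | 3·8 = 24
J: 2·3+3·0+5·0+2·0+6·1 = 12 | 3·4 = 12
X: 2·0+3·0+5·0+2·0+6·1 = 6 | 3·2 = 6
gcd(2,3,5,2,6,3) = 1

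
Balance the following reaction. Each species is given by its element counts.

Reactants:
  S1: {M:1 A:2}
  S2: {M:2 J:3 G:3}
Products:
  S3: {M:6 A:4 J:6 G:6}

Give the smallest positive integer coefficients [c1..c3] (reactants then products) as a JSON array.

M: 2·1+2·2 = 6 | 1·6 = 6
A: 2·2+2·0 = 4 | 1·4 = 4
J: 2·0+2·3 = 6 | 1·6 = 6
G: 2·0+2·3 = 6 | 1·6 = 6
gcd(2,2,1) = 1

Coefficients: [2, 2, 1]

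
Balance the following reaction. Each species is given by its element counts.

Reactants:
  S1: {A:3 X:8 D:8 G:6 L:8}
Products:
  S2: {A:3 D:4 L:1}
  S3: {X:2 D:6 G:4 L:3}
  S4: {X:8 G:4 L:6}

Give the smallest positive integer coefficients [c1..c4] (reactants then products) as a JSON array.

Coefficients: [6, 6, 4, 5]

A: 6·3 = 18 | 6·3+4·0+5·0 = 18
X: 6·8 = 48 | 6·0+4·2+5·8 = 48
D: 6·8 = 48 | 6·4+4·6+5·0 = 48
G: 6·6 = 36 | 6·0+4·4+5·4 = 36
L: 6·8 = 48 | 6·1+4·3+5·6 = 48
gcd(6,6,4,5) = 1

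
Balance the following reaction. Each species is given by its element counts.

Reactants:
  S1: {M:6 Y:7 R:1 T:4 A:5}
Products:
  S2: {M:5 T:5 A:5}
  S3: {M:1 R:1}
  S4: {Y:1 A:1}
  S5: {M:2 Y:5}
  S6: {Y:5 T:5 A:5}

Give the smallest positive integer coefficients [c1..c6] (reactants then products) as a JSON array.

M: 5·6 = 30 | 3·5+5·1+5·0+5·2+1·0 = 30
Y: 5·7 = 35 | 3·0+5·0+5·1+5·5+1·5 = 35
R: 5·1 = 5 | 3·0+5·1+5·0+5·0+1·0 = 5
T: 5·4 = 20 | 3·5+5·0+5·0+5·0+1·5 = 20
A: 5·5 = 25 | 3·5+5·0+5·1+5·0+1·5 = 25
gcd(5,3,5,5,5,1) = 1

Coefficients: [5, 3, 5, 5, 5, 1]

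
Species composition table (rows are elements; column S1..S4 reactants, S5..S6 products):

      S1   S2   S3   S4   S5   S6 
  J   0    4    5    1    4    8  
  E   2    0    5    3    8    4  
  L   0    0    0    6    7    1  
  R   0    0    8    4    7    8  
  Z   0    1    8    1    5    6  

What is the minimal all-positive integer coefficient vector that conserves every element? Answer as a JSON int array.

J: 5·0+3·4+3·5+5·1 = 32 | 4·4+2·8 = 32
E: 5·2+3·0+3·5+5·3 = 40 | 4·8+2·4 = 40
L: 5·0+3·0+3·0+5·6 = 30 | 4·7+2·1 = 30
R: 5·0+3·0+3·8+5·4 = 44 | 4·7+2·8 = 44
Z: 5·0+3·1+3·8+5·1 = 32 | 4·5+2·6 = 32
gcd(5,3,3,5,4,2) = 1

Coefficients: [5, 3, 3, 5, 4, 2]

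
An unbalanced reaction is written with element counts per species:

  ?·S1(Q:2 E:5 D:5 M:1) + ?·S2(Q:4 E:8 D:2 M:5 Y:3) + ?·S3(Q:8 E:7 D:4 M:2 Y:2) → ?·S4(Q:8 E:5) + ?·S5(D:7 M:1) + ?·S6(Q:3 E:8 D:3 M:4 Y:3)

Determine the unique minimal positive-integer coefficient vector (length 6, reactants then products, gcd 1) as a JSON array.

Coefficients: [2, 2, 3, 3, 2, 4]

Q: 2·2+2·4+3·8 = 36 | 3·8+2·0+4·3 = 36
E: 2·5+2·8+3·7 = 47 | 3·5+2·0+4·8 = 47
D: 2·5+2·2+3·4 = 26 | 3·0+2·7+4·3 = 26
M: 2·1+2·5+3·2 = 18 | 3·0+2·1+4·4 = 18
Y: 2·0+2·3+3·2 = 12 | 3·0+2·0+4·3 = 12
gcd(2,2,3,3,2,4) = 1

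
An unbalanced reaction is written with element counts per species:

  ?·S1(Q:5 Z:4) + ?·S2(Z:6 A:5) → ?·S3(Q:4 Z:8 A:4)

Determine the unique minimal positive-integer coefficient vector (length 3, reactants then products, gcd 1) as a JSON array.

Q: 4·5+4·0 = 20 | 5·4 = 20
Z: 4·4+4·6 = 40 | 5·8 = 40
A: 4·0+4·5 = 20 | 5·4 = 20
gcd(4,4,5) = 1

Coefficients: [4, 4, 5]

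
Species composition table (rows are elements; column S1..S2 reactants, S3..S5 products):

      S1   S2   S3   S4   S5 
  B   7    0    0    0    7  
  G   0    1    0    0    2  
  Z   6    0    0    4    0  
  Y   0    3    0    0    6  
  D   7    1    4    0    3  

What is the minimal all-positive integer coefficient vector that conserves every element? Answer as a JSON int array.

B: 2·7+4·0 = 14 | 3·0+3·0+2·7 = 14
G: 2·0+4·1 = 4 | 3·0+3·0+2·2 = 4
Z: 2·6+4·0 = 12 | 3·0+3·4+2·0 = 12
Y: 2·0+4·3 = 12 | 3·0+3·0+2·6 = 12
D: 2·7+4·1 = 18 | 3·4+3·0+2·3 = 18
gcd(2,4,3,3,2) = 1

Coefficients: [2, 4, 3, 3, 2]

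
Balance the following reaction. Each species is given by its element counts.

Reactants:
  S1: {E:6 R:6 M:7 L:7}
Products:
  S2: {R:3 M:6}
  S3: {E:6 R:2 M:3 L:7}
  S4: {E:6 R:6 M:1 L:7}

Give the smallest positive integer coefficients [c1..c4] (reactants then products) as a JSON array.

E: 5·6 = 30 | 4·0+3·6+2·6 = 30
R: 5·6 = 30 | 4·3+3·2+2·6 = 30
M: 5·7 = 35 | 4·6+3·3+2·1 = 35
L: 5·7 = 35 | 4·0+3·7+2·7 = 35
gcd(5,4,3,2) = 1

Coefficients: [5, 4, 3, 2]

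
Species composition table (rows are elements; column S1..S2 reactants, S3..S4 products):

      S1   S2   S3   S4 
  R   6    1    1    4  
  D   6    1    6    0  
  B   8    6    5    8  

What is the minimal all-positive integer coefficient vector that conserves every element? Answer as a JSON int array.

R: 3·6+6·1 = 24 | 4·1+5·4 = 24
D: 3·6+6·1 = 24 | 4·6+5·0 = 24
B: 3·8+6·6 = 60 | 4·5+5·8 = 60
gcd(3,6,4,5) = 1

Coefficients: [3, 6, 4, 5]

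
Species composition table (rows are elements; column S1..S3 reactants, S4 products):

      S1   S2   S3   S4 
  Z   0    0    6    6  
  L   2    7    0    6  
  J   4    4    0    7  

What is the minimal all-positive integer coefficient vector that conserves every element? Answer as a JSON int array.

Z: 5·0+2·0+4·6 = 24 | 4·6 = 24
L: 5·2+2·7+4·0 = 24 | 4·6 = 24
J: 5·4+2·4+4·0 = 28 | 4·7 = 28
gcd(5,2,4,4) = 1

Coefficients: [5, 2, 4, 4]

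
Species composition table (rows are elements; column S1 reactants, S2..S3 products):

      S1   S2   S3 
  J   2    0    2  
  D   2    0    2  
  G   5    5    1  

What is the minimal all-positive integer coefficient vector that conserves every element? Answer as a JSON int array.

Coefficients: [5, 4, 5]

J: 5·2 = 10 | 4·0+5·2 = 10
D: 5·2 = 10 | 4·0+5·2 = 10
G: 5·5 = 25 | 4·5+5·1 = 25
gcd(5,4,5) = 1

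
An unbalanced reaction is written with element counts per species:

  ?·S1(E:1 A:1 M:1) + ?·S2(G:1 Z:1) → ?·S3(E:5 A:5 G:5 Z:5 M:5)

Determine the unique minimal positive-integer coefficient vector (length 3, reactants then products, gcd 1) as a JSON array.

Coefficients: [5, 5, 1]

E: 5·1+5·0 = 5 | 1·5 = 5
A: 5·1+5·0 = 5 | 1·5 = 5
G: 5·0+5·1 = 5 | 1·5 = 5
Z: 5·0+5·1 = 5 | 1·5 = 5
M: 5·1+5·0 = 5 | 1·5 = 5
gcd(5,5,1) = 1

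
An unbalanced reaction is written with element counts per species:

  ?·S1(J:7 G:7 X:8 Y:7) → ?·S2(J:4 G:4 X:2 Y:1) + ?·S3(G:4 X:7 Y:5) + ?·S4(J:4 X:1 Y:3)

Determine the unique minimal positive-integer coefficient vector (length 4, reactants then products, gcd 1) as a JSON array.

Coefficients: [4, 4, 3, 3]

J: 4·7 = 28 | 4·4+3·0+3·4 = 28
G: 4·7 = 28 | 4·4+3·4+3·0 = 28
X: 4·8 = 32 | 4·2+3·7+3·1 = 32
Y: 4·7 = 28 | 4·1+3·5+3·3 = 28
gcd(4,4,3,3) = 1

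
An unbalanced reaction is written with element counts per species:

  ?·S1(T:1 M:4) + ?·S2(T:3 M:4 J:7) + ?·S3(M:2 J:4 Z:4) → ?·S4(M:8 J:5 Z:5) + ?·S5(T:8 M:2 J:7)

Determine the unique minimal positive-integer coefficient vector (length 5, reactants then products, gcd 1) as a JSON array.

T: 5·1+1·3+5·0 = 8 | 4·0+1·8 = 8
M: 5·4+1·4+5·2 = 34 | 4·8+1·2 = 34
J: 5·0+1·7+5·4 = 27 | 4·5+1·7 = 27
Z: 5·0+1·0+5·4 = 20 | 4·5+1·0 = 20
gcd(5,1,5,4,1) = 1

Coefficients: [5, 1, 5, 4, 1]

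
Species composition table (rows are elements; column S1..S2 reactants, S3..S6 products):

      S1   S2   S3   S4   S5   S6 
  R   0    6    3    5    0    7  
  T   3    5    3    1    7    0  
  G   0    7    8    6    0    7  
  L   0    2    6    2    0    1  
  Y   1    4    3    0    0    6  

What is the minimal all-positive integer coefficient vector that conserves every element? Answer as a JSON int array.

R: 3·0+6·6 = 36 | 1·3+1·5+5·0+4·7 = 36
T: 3·3+6·5 = 39 | 1·3+1·1+5·7+4·0 = 39
G: 3·0+6·7 = 42 | 1·8+1·6+5·0+4·7 = 42
L: 3·0+6·2 = 12 | 1·6+1·2+5·0+4·1 = 12
Y: 3·1+6·4 = 27 | 1·3+1·0+5·0+4·6 = 27
gcd(3,6,1,1,5,4) = 1

Coefficients: [3, 6, 1, 1, 5, 4]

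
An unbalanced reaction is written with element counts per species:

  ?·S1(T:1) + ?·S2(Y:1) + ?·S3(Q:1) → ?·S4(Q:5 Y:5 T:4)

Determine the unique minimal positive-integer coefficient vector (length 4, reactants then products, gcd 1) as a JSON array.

Q: 4·0+5·0+5·1 = 5 | 1·5 = 5
Y: 4·0+5·1+5·0 = 5 | 1·5 = 5
T: 4·1+5·0+5·0 = 4 | 1·4 = 4
gcd(4,5,5,1) = 1

Coefficients: [4, 5, 5, 1]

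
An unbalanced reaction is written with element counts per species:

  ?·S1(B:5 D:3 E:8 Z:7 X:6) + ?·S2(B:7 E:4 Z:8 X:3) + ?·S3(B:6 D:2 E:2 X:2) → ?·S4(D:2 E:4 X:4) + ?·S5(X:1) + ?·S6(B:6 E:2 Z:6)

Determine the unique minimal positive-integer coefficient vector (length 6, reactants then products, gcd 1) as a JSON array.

Coefficients: [2, 2, 1, 4, 4, 5]

B: 2·5+2·7+1·6 = 30 | 4·0+4·0+5·6 = 30
D: 2·3+2·0+1·2 = 8 | 4·2+4·0+5·0 = 8
E: 2·8+2·4+1·2 = 26 | 4·4+4·0+5·2 = 26
Z: 2·7+2·8+1·0 = 30 | 4·0+4·0+5·6 = 30
X: 2·6+2·3+1·2 = 20 | 4·4+4·1+5·0 = 20
gcd(2,2,1,4,4,5) = 1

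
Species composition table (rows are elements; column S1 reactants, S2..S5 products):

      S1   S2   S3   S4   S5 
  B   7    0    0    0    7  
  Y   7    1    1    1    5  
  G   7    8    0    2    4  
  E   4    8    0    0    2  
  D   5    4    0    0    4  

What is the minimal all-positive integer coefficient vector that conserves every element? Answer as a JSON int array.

Coefficients: [4, 1, 5, 2, 4]

B: 4·7 = 28 | 1·0+5·0+2·0+4·7 = 28
Y: 4·7 = 28 | 1·1+5·1+2·1+4·5 = 28
G: 4·7 = 28 | 1·8+5·0+2·2+4·4 = 28
E: 4·4 = 16 | 1·8+5·0+2·0+4·2 = 16
D: 4·5 = 20 | 1·4+5·0+2·0+4·4 = 20
gcd(4,1,5,2,4) = 1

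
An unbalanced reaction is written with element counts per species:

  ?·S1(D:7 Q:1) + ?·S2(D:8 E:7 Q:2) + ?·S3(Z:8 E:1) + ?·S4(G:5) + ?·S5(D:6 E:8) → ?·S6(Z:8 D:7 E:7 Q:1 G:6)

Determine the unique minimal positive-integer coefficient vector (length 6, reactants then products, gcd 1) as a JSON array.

Coefficients: [1, 2, 5, 6, 2, 5]

Z: 1·0+2·0+5·8+6·0+2·0 = 40 | 5·8 = 40
D: 1·7+2·8+5·0+6·0+2·6 = 35 | 5·7 = 35
E: 1·0+2·7+5·1+6·0+2·8 = 35 | 5·7 = 35
Q: 1·1+2·2+5·0+6·0+2·0 = 5 | 5·1 = 5
G: 1·0+2·0+5·0+6·5+2·0 = 30 | 5·6 = 30
gcd(1,2,5,6,2,5) = 1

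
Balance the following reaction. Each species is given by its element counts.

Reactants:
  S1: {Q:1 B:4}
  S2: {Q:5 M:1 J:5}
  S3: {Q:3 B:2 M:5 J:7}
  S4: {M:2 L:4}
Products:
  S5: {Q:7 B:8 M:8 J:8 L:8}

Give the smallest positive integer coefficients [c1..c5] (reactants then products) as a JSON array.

Coefficients: [5, 2, 2, 6, 3]

Q: 5·1+2·5+2·3+6·0 = 21 | 3·7 = 21
B: 5·4+2·0+2·2+6·0 = 24 | 3·8 = 24
M: 5·0+2·1+2·5+6·2 = 24 | 3·8 = 24
J: 5·0+2·5+2·7+6·0 = 24 | 3·8 = 24
L: 5·0+2·0+2·0+6·4 = 24 | 3·8 = 24
gcd(5,2,2,6,3) = 1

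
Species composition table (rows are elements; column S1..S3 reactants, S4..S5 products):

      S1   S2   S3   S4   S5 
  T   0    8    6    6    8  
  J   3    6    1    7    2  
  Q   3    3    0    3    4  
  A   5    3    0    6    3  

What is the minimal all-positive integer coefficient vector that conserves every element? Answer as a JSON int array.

T: 6·0+3·8+5·6 = 54 | 5·6+3·8 = 54
J: 6·3+3·6+5·1 = 41 | 5·7+3·2 = 41
Q: 6·3+3·3+5·0 = 27 | 5·3+3·4 = 27
A: 6·5+3·3+5·0 = 39 | 5·6+3·3 = 39
gcd(6,3,5,5,3) = 1

Coefficients: [6, 3, 5, 5, 3]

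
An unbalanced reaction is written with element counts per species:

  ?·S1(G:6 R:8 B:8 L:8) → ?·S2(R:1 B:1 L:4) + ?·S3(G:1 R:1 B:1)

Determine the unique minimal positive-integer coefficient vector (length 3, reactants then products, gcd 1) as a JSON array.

Coefficients: [1, 2, 6]

G: 1·6 = 6 | 2·0+6·1 = 6
R: 1·8 = 8 | 2·1+6·1 = 8
B: 1·8 = 8 | 2·1+6·1 = 8
L: 1·8 = 8 | 2·4+6·0 = 8
gcd(1,2,6) = 1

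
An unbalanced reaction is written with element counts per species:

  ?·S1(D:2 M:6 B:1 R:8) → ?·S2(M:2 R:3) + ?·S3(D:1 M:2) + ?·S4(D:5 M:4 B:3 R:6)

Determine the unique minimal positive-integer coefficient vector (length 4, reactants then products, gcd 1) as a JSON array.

D: 3·2 = 6 | 6·0+1·1+1·5 = 6
M: 3·6 = 18 | 6·2+1·2+1·4 = 18
B: 3·1 = 3 | 6·0+1·0+1·3 = 3
R: 3·8 = 24 | 6·3+1·0+1·6 = 24
gcd(3,6,1,1) = 1

Coefficients: [3, 6, 1, 1]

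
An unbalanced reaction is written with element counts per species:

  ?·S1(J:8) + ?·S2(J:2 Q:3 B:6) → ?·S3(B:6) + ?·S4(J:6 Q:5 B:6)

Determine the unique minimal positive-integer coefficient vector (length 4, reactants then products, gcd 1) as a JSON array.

J: 1·8+5·2 = 18 | 2·0+3·6 = 18
Q: 1·0+5·3 = 15 | 2·0+3·5 = 15
B: 1·0+5·6 = 30 | 2·6+3·6 = 30
gcd(1,5,2,3) = 1

Coefficients: [1, 5, 2, 3]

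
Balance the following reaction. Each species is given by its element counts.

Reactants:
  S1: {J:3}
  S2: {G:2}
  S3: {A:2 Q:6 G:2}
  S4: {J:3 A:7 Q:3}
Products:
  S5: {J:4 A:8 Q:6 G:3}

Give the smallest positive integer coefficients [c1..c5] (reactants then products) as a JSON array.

Coefficients: [2, 6, 3, 6, 6]

J: 2·3+6·0+3·0+6·3 = 24 | 6·4 = 24
A: 2·0+6·0+3·2+6·7 = 48 | 6·8 = 48
Q: 2·0+6·0+3·6+6·3 = 36 | 6·6 = 36
G: 2·0+6·2+3·2+6·0 = 18 | 6·3 = 18
gcd(2,6,3,6,6) = 1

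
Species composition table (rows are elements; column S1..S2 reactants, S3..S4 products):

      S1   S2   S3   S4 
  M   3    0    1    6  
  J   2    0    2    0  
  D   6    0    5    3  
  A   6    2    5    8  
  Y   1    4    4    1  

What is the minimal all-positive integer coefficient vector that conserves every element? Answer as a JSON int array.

Coefficients: [6, 5, 6, 2]

M: 6·3+5·0 = 18 | 6·1+2·6 = 18
J: 6·2+5·0 = 12 | 6·2+2·0 = 12
D: 6·6+5·0 = 36 | 6·5+2·3 = 36
A: 6·6+5·2 = 46 | 6·5+2·8 = 46
Y: 6·1+5·4 = 26 | 6·4+2·1 = 26
gcd(6,5,6,2) = 1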